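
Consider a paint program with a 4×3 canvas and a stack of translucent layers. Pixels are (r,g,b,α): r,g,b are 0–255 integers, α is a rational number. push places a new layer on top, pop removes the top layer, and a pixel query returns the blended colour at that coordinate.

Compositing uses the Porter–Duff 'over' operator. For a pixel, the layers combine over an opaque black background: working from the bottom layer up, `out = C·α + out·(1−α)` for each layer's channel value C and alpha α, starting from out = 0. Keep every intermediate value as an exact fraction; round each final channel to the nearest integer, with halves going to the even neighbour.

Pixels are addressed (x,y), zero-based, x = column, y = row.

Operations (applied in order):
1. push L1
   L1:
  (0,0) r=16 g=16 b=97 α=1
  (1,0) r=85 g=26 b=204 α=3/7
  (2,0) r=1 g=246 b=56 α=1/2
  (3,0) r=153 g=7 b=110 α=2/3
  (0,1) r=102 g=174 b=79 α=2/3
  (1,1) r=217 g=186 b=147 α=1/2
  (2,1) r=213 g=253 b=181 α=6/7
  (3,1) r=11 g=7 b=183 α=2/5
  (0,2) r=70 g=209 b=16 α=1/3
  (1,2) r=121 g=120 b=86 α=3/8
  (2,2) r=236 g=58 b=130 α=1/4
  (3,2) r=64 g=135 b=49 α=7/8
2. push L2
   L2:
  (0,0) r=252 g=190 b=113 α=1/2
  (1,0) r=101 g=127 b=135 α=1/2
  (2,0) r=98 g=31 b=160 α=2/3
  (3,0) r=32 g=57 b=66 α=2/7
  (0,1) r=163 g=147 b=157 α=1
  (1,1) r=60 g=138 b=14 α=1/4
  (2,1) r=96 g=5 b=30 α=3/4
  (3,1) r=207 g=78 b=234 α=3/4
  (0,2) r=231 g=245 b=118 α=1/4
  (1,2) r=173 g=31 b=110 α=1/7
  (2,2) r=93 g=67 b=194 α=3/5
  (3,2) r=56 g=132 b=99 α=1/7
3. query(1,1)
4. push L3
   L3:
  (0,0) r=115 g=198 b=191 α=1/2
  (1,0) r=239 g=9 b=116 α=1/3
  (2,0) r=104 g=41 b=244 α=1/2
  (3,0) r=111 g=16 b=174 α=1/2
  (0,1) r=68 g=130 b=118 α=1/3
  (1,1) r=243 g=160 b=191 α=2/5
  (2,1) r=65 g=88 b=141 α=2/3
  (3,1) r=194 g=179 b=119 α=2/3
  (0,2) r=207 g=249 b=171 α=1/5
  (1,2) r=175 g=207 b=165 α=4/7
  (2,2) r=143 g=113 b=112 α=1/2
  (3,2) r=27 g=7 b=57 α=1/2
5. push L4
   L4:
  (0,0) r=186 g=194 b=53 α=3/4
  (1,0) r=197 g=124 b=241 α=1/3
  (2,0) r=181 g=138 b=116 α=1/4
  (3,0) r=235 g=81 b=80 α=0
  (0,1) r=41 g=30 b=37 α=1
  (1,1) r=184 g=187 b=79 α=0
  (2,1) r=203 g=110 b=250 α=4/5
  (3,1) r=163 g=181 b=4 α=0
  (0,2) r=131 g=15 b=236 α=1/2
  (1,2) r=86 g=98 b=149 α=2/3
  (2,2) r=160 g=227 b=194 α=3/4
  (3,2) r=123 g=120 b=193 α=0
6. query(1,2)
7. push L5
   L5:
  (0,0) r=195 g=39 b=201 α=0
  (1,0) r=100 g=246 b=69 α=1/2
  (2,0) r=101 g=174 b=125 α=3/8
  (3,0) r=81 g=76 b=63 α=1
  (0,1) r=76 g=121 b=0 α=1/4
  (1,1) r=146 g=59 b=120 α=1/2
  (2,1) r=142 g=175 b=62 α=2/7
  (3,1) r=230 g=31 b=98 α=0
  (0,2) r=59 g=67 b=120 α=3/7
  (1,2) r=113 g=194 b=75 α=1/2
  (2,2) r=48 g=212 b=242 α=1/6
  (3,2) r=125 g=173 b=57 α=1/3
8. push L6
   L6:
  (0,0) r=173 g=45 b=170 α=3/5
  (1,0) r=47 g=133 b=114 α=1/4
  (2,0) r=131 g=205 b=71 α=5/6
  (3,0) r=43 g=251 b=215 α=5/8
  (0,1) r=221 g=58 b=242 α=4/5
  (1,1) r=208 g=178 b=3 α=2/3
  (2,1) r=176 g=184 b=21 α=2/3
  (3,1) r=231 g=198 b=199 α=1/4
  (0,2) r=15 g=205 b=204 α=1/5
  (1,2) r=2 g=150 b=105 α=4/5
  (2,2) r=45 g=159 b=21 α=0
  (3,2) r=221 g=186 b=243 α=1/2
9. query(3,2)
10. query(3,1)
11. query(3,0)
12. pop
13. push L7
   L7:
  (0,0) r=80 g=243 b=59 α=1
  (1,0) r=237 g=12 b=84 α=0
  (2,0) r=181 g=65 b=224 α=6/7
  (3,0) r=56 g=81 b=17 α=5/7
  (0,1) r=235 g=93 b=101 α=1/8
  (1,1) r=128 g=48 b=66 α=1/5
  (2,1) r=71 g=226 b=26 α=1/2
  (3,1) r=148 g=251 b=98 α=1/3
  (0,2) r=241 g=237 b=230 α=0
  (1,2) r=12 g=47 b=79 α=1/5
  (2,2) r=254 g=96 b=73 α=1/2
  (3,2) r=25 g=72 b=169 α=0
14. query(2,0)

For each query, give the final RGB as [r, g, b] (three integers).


(1,1) stack=L1,L2; from [0,0,0]:
L1 α=1/2: [217/2, 93, 147/2]
L2 α=1/4: [771/8, 417/4, 469/8]
→ [96, 104, 59]

at x=1,y=2 over L1,L2,L3,L4:
L1 α=3/8: [363/8, 45, 129/4]
L2 α=1/7: [1781/28, 43, 607/14]
L3 α=4/7: [24943/196, 957/7, 11061/98]
L4 α=2/3: [58655/588, 2329/21, 40265/294]
→ [100, 111, 137]

(3,2) stack=L1,L2,L3,L4,L5,L6; from [0,0,0]:
L1 α=7/8: [56, 945/8, 343/8]
L2 α=1/7: [56, 3363/28, 1425/28]
L3 α=1/2: [83/2, 3559/56, 3021/56]
L4 α=0: [83/2, 3559/56, 3021/56]
L5 α=1/3: [208/3, 2801/28, 1539/28]
L6 α=1/2: [871/6, 8009/56, 8343/56]
rounded: [145, 143, 149]

at x=3,y=1 over L1,L2,L3,L4,L5,L6:
L1 α=2/5: [22/5, 14/5, 366/5]
L2 α=3/4: [3127/20, 296/5, 969/5]
L3 α=2/3: [3629/20, 2086/15, 2159/15]
L4 α=0: [3629/20, 2086/15, 2159/15]
L5 α=0: [3629/20, 2086/15, 2159/15]
L6 α=1/4: [15507/80, 769/5, 1577/10]
= [194, 154, 158]

query (3,0) [L1,L2,L3,L4,L5,L6] — begin 0,0,0
+L1 (α=2/3) → [102, 14/3, 220/3]
+L2 (α=2/7) → [82, 412/21, 1496/21]
+L3 (α=1/2) → [193/2, 374/21, 2575/21]
+L4 (α=0) → [193/2, 374/21, 2575/21]
+L5 (α=1) → [81, 76, 63]
+L6 (α=5/8) → [229/4, 1483/8, 158]
= [57, 185, 158]

at x=2,y=0 over L1,L2,L3,L4,L5,L7:
+L1 (α=1/2) → [1/2, 123, 28]
+L2 (α=2/3) → [131/2, 185/3, 116]
+L3 (α=1/2) → [339/4, 154/3, 180]
+L4 (α=1/4) → [1741/16, 73, 164]
+L5 (α=3/8) → [13553/128, 887/8, 1195/8]
+L7 (α=6/7) → [152561/896, 4007/56, 11947/56]
rounded: [170, 72, 213]


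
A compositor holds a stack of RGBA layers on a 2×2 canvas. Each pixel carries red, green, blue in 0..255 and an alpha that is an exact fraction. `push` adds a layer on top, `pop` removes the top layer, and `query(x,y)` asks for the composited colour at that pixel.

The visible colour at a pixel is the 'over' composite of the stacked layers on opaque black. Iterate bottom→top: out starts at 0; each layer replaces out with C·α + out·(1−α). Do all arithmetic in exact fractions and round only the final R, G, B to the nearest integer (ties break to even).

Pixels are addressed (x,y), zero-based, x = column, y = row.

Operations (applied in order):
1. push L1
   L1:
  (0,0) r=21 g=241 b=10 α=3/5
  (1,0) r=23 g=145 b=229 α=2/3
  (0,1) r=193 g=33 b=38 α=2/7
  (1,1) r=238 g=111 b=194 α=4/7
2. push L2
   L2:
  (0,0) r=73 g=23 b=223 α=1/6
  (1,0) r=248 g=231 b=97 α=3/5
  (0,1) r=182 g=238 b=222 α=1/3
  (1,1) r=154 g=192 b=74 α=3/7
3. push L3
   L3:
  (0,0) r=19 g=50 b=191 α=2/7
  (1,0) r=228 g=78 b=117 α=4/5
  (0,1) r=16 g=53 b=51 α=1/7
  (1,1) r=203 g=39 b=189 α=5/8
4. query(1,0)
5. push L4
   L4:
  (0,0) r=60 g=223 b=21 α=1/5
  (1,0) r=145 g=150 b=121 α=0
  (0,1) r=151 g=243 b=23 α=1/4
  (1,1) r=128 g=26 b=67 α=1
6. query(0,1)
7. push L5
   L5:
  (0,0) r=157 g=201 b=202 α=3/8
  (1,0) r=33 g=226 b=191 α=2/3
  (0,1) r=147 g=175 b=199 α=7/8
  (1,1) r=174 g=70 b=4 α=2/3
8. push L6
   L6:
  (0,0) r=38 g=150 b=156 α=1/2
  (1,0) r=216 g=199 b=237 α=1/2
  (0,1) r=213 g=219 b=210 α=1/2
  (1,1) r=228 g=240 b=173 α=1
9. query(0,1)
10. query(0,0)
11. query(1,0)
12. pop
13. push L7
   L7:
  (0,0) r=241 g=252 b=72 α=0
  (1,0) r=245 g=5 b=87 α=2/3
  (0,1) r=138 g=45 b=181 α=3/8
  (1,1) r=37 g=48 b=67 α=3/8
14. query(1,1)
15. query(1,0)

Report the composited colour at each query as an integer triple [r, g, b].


(1,0) stack=L1,L2,L3; from [0,0,0]:
after L1 α=2/3: [46/3, 290/3, 458/3]
after L2 α=3/5: [2324/15, 2659/15, 1789/15]
after L3 α=4/5: [16004/75, 7339/75, 8809/75]
= [213, 98, 117]

query (0,1) [L1,L2,L3,L4] — begin 0,0,0
after L1 α=2/7: [386/7, 66/7, 76/7]
after L2 α=1/3: [682/7, 1798/21, 1706/21]
after L3 α=1/7: [4204/49, 3967/49, 3769/49]
after L4 α=1/4: [20011/196, 5952/49, 6217/98]
rounded: [102, 121, 63]

query (0,1) [L1,L2,L3,L4,L5,L6] — begin 0,0,0
after L1 α=2/7: [386/7, 66/7, 76/7]
after L2 α=1/3: [682/7, 1798/21, 1706/21]
after L3 α=1/7: [4204/49, 3967/49, 3769/49]
after L4 α=1/4: [20011/196, 5952/49, 6217/98]
after L5 α=7/8: [221695/1568, 65977/392, 142731/784]
after L6 α=1/2: [555679/3136, 151825/784, 307371/1568]
rounded: [177, 194, 196]

query (0,0) [L1,L2,L3,L4,L5,L6] — begin 0,0,0
L1 α=3/5: [63/5, 723/5, 6]
L2 α=1/6: [68/3, 373/3, 253/6]
L3 α=2/7: [454/21, 2165/21, 3557/42]
L4 α=1/5: [3076/105, 13343/105, 1511/21]
L5 α=3/8: [12967/168, 13003/84, 20281/168]
L6 α=1/2: [19351/336, 25603/168, 46489/336]
→ [58, 152, 138]

at x=1,y=0 over L1,L2,L3,L4,L5,L6:
+L1 (α=2/3) → [46/3, 290/3, 458/3]
+L2 (α=3/5) → [2324/15, 2659/15, 1789/15]
+L3 (α=4/5) → [16004/75, 7339/75, 8809/75]
+L4 (α=0) → [16004/75, 7339/75, 8809/75]
+L5 (α=2/3) → [20954/225, 41239/225, 37459/225]
+L6 (α=1/2) → [34777/225, 43007/225, 45392/225]
→ [155, 191, 202]

(1,1) stack=L1,L2,L3,L4,L5,L7; from [0,0,0]:
after L1 α=4/7: [136, 444/7, 776/7]
after L2 α=3/7: [1006/7, 5808/49, 4658/49]
after L3 α=5/8: [10123/56, 26979/392, 60279/392]
after L4 α=1: [128, 26, 67]
after L5 α=2/3: [476/3, 166/3, 25]
after L7 α=3/8: [2713/24, 631/12, 163/4]
→ [113, 53, 41]

at x=1,y=0 over L1,L2,L3,L4,L5,L7:
L1 α=2/3: [46/3, 290/3, 458/3]
L2 α=3/5: [2324/15, 2659/15, 1789/15]
L3 α=4/5: [16004/75, 7339/75, 8809/75]
L4 α=0: [16004/75, 7339/75, 8809/75]
L5 α=2/3: [20954/225, 41239/225, 37459/225]
L7 α=2/3: [131204/675, 43489/675, 76609/675]
rounded: [194, 64, 113]


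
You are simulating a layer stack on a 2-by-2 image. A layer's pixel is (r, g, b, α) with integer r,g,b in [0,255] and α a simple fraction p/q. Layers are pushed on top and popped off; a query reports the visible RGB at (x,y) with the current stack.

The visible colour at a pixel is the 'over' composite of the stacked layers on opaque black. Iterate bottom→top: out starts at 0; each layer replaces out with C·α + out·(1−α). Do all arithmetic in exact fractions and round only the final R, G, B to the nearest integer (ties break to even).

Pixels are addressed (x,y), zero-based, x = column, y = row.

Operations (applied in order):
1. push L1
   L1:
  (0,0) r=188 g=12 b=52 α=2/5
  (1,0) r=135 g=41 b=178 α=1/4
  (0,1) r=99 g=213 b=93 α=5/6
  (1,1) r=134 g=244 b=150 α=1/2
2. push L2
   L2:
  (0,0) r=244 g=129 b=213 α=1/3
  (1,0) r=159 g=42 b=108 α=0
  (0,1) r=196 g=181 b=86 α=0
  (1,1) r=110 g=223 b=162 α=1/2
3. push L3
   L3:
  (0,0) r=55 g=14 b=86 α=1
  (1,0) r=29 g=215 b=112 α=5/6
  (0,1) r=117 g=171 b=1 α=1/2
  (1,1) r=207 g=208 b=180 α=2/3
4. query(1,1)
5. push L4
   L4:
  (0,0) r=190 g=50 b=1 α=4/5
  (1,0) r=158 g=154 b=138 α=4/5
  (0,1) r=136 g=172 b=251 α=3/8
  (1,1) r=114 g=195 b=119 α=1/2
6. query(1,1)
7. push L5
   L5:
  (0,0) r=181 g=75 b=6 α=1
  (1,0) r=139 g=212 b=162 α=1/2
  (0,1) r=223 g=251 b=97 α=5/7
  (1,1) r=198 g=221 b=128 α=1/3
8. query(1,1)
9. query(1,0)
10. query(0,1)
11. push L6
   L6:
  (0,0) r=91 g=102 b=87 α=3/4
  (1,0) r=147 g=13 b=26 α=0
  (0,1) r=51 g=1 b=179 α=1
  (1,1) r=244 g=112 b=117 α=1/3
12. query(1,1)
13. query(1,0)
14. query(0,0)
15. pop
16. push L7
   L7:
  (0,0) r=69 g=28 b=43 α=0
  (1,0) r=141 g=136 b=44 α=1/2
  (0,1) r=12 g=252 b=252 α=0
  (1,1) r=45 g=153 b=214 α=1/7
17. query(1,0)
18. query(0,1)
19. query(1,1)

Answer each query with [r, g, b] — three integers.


(1,1) stack=L1,L2,L3; from [0,0,0]:
+L1 (α=1/2) → [67, 122, 75]
+L2 (α=1/2) → [177/2, 345/2, 237/2]
+L3 (α=2/3) → [335/2, 1177/6, 319/2]
→ [168, 196, 160]

(1,1) stack=L1,L2,L3,L4; from [0,0,0]:
+L1 (α=1/2) → [67, 122, 75]
+L2 (α=1/2) → [177/2, 345/2, 237/2]
+L3 (α=2/3) → [335/2, 1177/6, 319/2]
+L4 (α=1/2) → [563/4, 2347/12, 557/4]
→ [141, 196, 139]

query (1,1) [L1,L2,L3,L4,L5] — begin 0,0,0
L1 α=1/2: [67, 122, 75]
L2 α=1/2: [177/2, 345/2, 237/2]
L3 α=2/3: [335/2, 1177/6, 319/2]
L4 α=1/2: [563/4, 2347/12, 557/4]
L5 α=1/3: [959/6, 3673/18, 271/2]
→ [160, 204, 136]

(1,0) stack=L1,L2,L3,L4,L5; from [0,0,0]:
after L1 α=1/4: [135/4, 41/4, 89/2]
after L2 α=0: [135/4, 41/4, 89/2]
after L3 α=5/6: [715/24, 1447/8, 403/4]
after L4 α=4/5: [15883/120, 1275/8, 2611/20]
after L5 α=1/2: [32563/240, 2971/16, 5851/40]
= [136, 186, 146]

query (0,1) [L1,L2,L3,L4,L5] — begin 0,0,0
L1 α=5/6: [165/2, 355/2, 155/2]
L2 α=0: [165/2, 355/2, 155/2]
L3 α=1/2: [399/4, 697/4, 157/4]
L4 α=3/8: [3627/32, 5549/32, 3797/32]
L5 α=5/7: [21467/112, 25629/112, 1651/16]
= [192, 229, 103]

(1,1) stack=L1,L2,L3,L4,L5,L6; from [0,0,0]:
+L1 (α=1/2) → [67, 122, 75]
+L2 (α=1/2) → [177/2, 345/2, 237/2]
+L3 (α=2/3) → [335/2, 1177/6, 319/2]
+L4 (α=1/2) → [563/4, 2347/12, 557/4]
+L5 (α=1/3) → [959/6, 3673/18, 271/2]
+L6 (α=1/3) → [1691/9, 4681/27, 388/3]
= [188, 173, 129]

query (1,0) [L1,L2,L3,L4,L5,L6] — begin 0,0,0
L1 α=1/4: [135/4, 41/4, 89/2]
L2 α=0: [135/4, 41/4, 89/2]
L3 α=5/6: [715/24, 1447/8, 403/4]
L4 α=4/5: [15883/120, 1275/8, 2611/20]
L5 α=1/2: [32563/240, 2971/16, 5851/40]
L6 α=0: [32563/240, 2971/16, 5851/40]
→ [136, 186, 146]

(0,0) stack=L1,L2,L3,L4,L5,L6; from [0,0,0]:
+L1 (α=2/5) → [376/5, 24/5, 104/5]
+L2 (α=1/3) → [1972/15, 231/5, 1273/15]
+L3 (α=1) → [55, 14, 86]
+L4 (α=4/5) → [163, 214/5, 18]
+L5 (α=1) → [181, 75, 6]
+L6 (α=3/4) → [227/2, 381/4, 267/4]
rounded: [114, 95, 67]

(1,0) stack=L1,L2,L3,L4,L5,L7; from [0,0,0]:
after L1 α=1/4: [135/4, 41/4, 89/2]
after L2 α=0: [135/4, 41/4, 89/2]
after L3 α=5/6: [715/24, 1447/8, 403/4]
after L4 α=4/5: [15883/120, 1275/8, 2611/20]
after L5 α=1/2: [32563/240, 2971/16, 5851/40]
after L7 α=1/2: [66403/480, 5147/32, 7611/80]
→ [138, 161, 95]

(0,1) stack=L1,L2,L3,L4,L5,L7; from [0,0,0]:
+L1 (α=5/6) → [165/2, 355/2, 155/2]
+L2 (α=0) → [165/2, 355/2, 155/2]
+L3 (α=1/2) → [399/4, 697/4, 157/4]
+L4 (α=3/8) → [3627/32, 5549/32, 3797/32]
+L5 (α=5/7) → [21467/112, 25629/112, 1651/16]
+L7 (α=0) → [21467/112, 25629/112, 1651/16]
→ [192, 229, 103]

query (1,1) [L1,L2,L3,L4,L5,L7] — begin 0,0,0
after L1 α=1/2: [67, 122, 75]
after L2 α=1/2: [177/2, 345/2, 237/2]
after L3 α=2/3: [335/2, 1177/6, 319/2]
after L4 α=1/2: [563/4, 2347/12, 557/4]
after L5 α=1/3: [959/6, 3673/18, 271/2]
after L7 α=1/7: [1004/7, 4132/21, 1027/7]
→ [143, 197, 147]


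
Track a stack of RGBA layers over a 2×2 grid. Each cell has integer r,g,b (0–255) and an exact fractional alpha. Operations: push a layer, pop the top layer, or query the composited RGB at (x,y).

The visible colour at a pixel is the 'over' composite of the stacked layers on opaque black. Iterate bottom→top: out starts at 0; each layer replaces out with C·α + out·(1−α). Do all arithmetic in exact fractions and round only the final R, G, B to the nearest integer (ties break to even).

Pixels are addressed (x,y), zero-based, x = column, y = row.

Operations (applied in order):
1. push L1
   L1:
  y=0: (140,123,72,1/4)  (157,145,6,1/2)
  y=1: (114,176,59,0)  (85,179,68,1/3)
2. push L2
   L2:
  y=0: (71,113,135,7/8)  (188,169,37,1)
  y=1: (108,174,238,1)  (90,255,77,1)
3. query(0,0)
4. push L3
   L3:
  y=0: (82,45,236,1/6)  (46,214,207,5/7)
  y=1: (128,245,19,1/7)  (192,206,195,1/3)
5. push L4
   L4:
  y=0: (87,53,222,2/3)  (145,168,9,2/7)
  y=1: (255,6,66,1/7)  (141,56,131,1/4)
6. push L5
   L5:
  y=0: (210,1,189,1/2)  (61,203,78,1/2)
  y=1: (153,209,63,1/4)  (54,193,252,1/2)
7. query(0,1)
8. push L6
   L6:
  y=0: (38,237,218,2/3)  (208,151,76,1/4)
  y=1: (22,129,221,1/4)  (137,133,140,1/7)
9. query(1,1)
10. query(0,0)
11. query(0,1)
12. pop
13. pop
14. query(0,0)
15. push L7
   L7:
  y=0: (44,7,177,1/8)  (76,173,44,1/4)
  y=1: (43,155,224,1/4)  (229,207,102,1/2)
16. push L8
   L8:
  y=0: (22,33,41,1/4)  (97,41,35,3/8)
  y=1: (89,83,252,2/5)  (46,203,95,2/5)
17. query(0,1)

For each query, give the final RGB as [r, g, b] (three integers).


(0,0) stack=L1,L2; from [0,0,0]:
L1 α=1/4: [35, 123/4, 18]
L2 α=7/8: [133/2, 3287/32, 963/8]
rounded: [66, 103, 120]

(0,1) stack=L1,L2,L3,L4,L5; from [0,0,0]:
after L1 α=0: [0, 0, 0]
after L2 α=1: [108, 174, 238]
after L3 α=1/7: [776/7, 1289/7, 1447/7]
after L4 α=1/7: [6441/49, 7776/49, 9144/49]
after L5 α=1/4: [6705/49, 33569/196, 30519/196]
rounded: [137, 171, 156]

query (1,1) [L1,L2,L3,L4,L5,L6] — begin 0,0,0
L1 α=1/3: [85/3, 179/3, 68/3]
L2 α=1: [90, 255, 77]
L3 α=1/3: [124, 716/3, 349/3]
L4 α=1/4: [513/4, 193, 120]
L5 α=1/2: [729/8, 193, 186]
L6 α=1/7: [2735/28, 1291/7, 1256/7]
rounded: [98, 184, 179]

at x=0,y=0 over L1,L2,L3,L4,L5,L6:
after L1 α=1/4: [35, 123/4, 18]
after L2 α=7/8: [133/2, 3287/32, 963/8]
after L3 α=1/6: [829/12, 17875/192, 6703/48]
after L4 α=2/3: [2917/36, 38227/576, 28015/144]
after L5 α=1/2: [10477/72, 38803/1152, 55231/288]
after L6 α=2/3: [15949/216, 584851/3456, 180799/864]
= [74, 169, 209]

query (0,1) [L1,L2,L3,L4,L5,L6] — begin 0,0,0
L1 α=0: [0, 0, 0]
L2 α=1: [108, 174, 238]
L3 α=1/7: [776/7, 1289/7, 1447/7]
L4 α=1/7: [6441/49, 7776/49, 9144/49]
L5 α=1/4: [6705/49, 33569/196, 30519/196]
L6 α=1/4: [21193/196, 125991/784, 134873/784]
→ [108, 161, 172]

(0,0) stack=L1,L2,L3,L4; from [0,0,0]:
L1 α=1/4: [35, 123/4, 18]
L2 α=7/8: [133/2, 3287/32, 963/8]
L3 α=1/6: [829/12, 17875/192, 6703/48]
L4 α=2/3: [2917/36, 38227/576, 28015/144]
= [81, 66, 195]

(0,1) stack=L1,L2,L3,L4,L7,L8; from [0,0,0]:
+L1 (α=0) → [0, 0, 0]
+L2 (α=1) → [108, 174, 238]
+L3 (α=1/7) → [776/7, 1289/7, 1447/7]
+L4 (α=1/7) → [6441/49, 7776/49, 9144/49]
+L7 (α=1/4) → [10715/98, 30923/196, 9602/49]
+L8 (α=2/5) → [49589/490, 25061/196, 53502/245]
→ [101, 128, 218]


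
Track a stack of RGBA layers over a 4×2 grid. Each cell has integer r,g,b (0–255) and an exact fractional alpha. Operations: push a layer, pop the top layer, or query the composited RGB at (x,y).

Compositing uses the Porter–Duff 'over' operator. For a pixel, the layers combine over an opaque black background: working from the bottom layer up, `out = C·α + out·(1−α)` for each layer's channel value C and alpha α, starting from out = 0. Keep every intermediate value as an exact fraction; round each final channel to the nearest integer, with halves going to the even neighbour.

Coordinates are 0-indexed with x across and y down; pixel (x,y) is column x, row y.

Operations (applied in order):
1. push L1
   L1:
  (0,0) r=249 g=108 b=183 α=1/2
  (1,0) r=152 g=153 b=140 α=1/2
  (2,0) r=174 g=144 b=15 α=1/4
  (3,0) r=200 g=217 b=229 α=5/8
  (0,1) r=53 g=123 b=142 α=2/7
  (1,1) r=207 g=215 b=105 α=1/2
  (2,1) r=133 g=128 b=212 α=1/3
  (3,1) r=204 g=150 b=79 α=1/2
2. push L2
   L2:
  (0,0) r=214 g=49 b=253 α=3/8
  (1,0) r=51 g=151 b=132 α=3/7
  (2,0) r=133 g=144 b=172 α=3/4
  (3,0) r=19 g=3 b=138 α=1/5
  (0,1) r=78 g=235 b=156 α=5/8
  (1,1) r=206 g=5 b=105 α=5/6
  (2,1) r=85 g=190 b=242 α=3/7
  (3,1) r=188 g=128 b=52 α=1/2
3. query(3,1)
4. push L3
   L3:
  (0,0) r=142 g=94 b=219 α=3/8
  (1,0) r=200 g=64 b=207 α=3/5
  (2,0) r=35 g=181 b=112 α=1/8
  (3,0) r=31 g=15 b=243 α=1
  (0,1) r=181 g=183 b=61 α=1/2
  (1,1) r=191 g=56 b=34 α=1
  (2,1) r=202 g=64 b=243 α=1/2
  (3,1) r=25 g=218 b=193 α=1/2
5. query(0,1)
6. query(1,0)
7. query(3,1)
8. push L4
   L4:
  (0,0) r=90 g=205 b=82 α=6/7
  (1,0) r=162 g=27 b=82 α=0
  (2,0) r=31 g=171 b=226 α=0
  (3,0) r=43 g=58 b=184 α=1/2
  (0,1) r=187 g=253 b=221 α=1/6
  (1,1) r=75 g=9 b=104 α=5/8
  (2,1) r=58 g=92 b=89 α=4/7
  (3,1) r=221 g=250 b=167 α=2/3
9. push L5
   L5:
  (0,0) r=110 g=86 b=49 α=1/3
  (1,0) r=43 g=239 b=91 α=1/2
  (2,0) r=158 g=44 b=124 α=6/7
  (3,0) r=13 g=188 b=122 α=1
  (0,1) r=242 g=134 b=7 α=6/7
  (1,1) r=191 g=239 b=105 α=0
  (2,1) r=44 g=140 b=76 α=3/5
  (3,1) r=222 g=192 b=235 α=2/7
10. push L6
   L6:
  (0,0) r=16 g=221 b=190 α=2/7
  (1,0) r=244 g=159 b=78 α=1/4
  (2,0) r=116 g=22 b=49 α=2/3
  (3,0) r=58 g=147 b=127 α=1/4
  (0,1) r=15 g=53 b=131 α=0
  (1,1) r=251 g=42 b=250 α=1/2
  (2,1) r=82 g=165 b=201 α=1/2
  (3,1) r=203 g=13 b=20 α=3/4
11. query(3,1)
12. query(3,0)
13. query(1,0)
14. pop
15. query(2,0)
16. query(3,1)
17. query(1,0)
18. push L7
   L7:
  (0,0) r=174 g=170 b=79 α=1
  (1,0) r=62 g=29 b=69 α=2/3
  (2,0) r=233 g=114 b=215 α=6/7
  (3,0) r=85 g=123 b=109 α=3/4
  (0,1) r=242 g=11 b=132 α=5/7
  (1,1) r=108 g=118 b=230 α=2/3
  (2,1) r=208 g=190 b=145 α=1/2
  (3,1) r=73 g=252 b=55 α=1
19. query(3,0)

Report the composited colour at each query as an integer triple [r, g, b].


at x=3,y=1 over L1,L2:
after L1 α=1/2: [102, 75, 79/2]
after L2 α=1/2: [145, 203/2, 183/4]
= [145, 102, 46]

at x=0,y=1 over L1,L2,L3:
L1 α=2/7: [106/7, 246/7, 284/7]
L2 α=5/8: [381/7, 8963/56, 789/7]
L3 α=1/2: [824/7, 19211/112, 608/7]
→ [118, 172, 87]

query (1,0) [L1,L2,L3] — begin 0,0,0
after L1 α=1/2: [76, 153/2, 70]
after L2 α=3/7: [457/7, 759/7, 676/7]
after L3 α=3/5: [5114/35, 2862/35, 5699/35]
rounded: [146, 82, 163]

at x=3,y=1 over L1,L2,L3:
+L1 (α=1/2) → [102, 75, 79/2]
+L2 (α=1/2) → [145, 203/2, 183/4]
+L3 (α=1/2) → [85, 639/4, 955/8]
→ [85, 160, 119]

at x=3,y=1 over L1,L2,L3,L4,L5,L6:
after L1 α=1/2: [102, 75, 79/2]
after L2 α=1/2: [145, 203/2, 183/4]
after L3 α=1/2: [85, 639/4, 955/8]
after L4 α=2/3: [527/3, 2639/12, 1209/8]
after L5 α=2/7: [3967/21, 17803/84, 9805/56]
after L6 α=3/4: [4189/21, 21079/336, 13165/224]
→ [199, 63, 59]

(3,0) stack=L1,L2,L3,L4,L5,L6; from [0,0,0]:
L1 α=5/8: [125, 1085/8, 1145/8]
L2 α=1/5: [519/5, 1091/10, 1421/10]
L3 α=1: [31, 15, 243]
L4 α=1/2: [37, 73/2, 427/2]
L5 α=1: [13, 188, 122]
L6 α=1/4: [97/4, 711/4, 493/4]
→ [24, 178, 123]

(1,0) stack=L1,L2,L3,L4,L5,L6; from [0,0,0]:
L1 α=1/2: [76, 153/2, 70]
L2 α=3/7: [457/7, 759/7, 676/7]
L3 α=3/5: [5114/35, 2862/35, 5699/35]
L4 α=0: [5114/35, 2862/35, 5699/35]
L5 α=1/2: [6619/70, 11227/70, 4442/35]
L6 α=1/4: [36937/280, 44811/280, 4014/35]
= [132, 160, 115]

at x=2,y=0 over L1,L2,L3,L4,L5:
L1 α=1/4: [87/2, 36, 15/4]
L2 α=3/4: [885/8, 117, 2079/16]
L3 α=1/8: [6475/64, 125, 16345/128]
L4 α=0: [6475/64, 125, 16345/128]
L5 α=6/7: [67147/448, 389/7, 111577/896]
= [150, 56, 125]

at x=3,y=1 over L1,L2,L3,L4,L5:
after L1 α=1/2: [102, 75, 79/2]
after L2 α=1/2: [145, 203/2, 183/4]
after L3 α=1/2: [85, 639/4, 955/8]
after L4 α=2/3: [527/3, 2639/12, 1209/8]
after L5 α=2/7: [3967/21, 17803/84, 9805/56]
→ [189, 212, 175]

(1,0) stack=L1,L2,L3,L4,L5; from [0,0,0]:
after L1 α=1/2: [76, 153/2, 70]
after L2 α=3/7: [457/7, 759/7, 676/7]
after L3 α=3/5: [5114/35, 2862/35, 5699/35]
after L4 α=0: [5114/35, 2862/35, 5699/35]
after L5 α=1/2: [6619/70, 11227/70, 4442/35]
rounded: [95, 160, 127]

(3,0) stack=L1,L2,L3,L4,L5,L7; from [0,0,0]:
L1 α=5/8: [125, 1085/8, 1145/8]
L2 α=1/5: [519/5, 1091/10, 1421/10]
L3 α=1: [31, 15, 243]
L4 α=1/2: [37, 73/2, 427/2]
L5 α=1: [13, 188, 122]
L7 α=3/4: [67, 557/4, 449/4]
→ [67, 139, 112]


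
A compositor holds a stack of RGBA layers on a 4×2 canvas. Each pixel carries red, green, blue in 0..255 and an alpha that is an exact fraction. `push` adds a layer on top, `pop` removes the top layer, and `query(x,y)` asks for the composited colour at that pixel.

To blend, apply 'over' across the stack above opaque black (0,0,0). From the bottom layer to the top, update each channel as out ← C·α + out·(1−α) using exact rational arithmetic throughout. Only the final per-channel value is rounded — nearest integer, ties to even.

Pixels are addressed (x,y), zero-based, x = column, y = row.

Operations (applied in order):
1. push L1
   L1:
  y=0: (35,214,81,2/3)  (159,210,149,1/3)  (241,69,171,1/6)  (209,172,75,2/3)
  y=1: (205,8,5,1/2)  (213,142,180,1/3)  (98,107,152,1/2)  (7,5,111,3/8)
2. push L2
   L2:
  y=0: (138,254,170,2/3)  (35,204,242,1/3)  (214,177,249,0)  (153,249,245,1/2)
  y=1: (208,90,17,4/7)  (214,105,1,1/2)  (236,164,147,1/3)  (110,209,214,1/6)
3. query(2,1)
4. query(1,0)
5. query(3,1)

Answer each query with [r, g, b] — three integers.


at x=2,y=1 over L1,L2:
+L1 (α=1/2) → [49, 107/2, 76]
+L2 (α=1/3) → [334/3, 271/3, 299/3]
= [111, 90, 100]

(1,0) stack=L1,L2; from [0,0,0]:
L1 α=1/3: [53, 70, 149/3]
L2 α=1/3: [47, 344/3, 1024/9]
rounded: [47, 115, 114]

at x=3,y=1 over L1,L2:
+L1 (α=3/8) → [21/8, 15/8, 333/8]
+L2 (α=1/6) → [985/48, 1747/48, 3377/48]
rounded: [21, 36, 70]


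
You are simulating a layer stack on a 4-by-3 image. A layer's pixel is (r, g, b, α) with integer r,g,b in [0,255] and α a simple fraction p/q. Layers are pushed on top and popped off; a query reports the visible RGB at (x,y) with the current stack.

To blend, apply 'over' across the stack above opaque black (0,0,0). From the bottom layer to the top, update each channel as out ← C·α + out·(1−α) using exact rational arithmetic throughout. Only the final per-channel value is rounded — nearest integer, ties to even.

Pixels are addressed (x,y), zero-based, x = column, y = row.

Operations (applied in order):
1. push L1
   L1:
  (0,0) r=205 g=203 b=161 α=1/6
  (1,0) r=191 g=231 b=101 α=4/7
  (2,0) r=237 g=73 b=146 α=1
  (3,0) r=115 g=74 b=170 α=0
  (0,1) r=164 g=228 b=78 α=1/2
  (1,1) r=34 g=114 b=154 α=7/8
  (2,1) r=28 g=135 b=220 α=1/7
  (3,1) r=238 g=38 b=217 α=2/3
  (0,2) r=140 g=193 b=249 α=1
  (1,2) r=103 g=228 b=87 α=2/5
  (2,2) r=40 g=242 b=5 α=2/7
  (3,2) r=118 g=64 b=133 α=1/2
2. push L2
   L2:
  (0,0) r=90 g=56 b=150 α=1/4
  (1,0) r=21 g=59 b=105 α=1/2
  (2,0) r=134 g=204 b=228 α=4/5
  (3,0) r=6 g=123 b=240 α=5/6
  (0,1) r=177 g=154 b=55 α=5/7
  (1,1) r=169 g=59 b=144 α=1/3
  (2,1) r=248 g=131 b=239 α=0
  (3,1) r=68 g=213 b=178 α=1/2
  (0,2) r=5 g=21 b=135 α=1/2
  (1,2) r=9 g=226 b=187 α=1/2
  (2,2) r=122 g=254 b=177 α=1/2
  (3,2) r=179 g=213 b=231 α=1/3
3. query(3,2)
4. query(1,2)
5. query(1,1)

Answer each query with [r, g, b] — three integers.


at x=3,y=2 over L1,L2:
after L1 α=1/2: [59, 32, 133/2]
after L2 α=1/3: [99, 277/3, 364/3]
rounded: [99, 92, 121]

query (1,2) [L1,L2] — begin 0,0,0
after L1 α=2/5: [206/5, 456/5, 174/5]
after L2 α=1/2: [251/10, 793/5, 1109/10]
rounded: [25, 159, 111]

query (1,1) [L1,L2] — begin 0,0,0
+L1 (α=7/8) → [119/4, 399/4, 539/4]
+L2 (α=1/3) → [457/6, 517/6, 827/6]
= [76, 86, 138]


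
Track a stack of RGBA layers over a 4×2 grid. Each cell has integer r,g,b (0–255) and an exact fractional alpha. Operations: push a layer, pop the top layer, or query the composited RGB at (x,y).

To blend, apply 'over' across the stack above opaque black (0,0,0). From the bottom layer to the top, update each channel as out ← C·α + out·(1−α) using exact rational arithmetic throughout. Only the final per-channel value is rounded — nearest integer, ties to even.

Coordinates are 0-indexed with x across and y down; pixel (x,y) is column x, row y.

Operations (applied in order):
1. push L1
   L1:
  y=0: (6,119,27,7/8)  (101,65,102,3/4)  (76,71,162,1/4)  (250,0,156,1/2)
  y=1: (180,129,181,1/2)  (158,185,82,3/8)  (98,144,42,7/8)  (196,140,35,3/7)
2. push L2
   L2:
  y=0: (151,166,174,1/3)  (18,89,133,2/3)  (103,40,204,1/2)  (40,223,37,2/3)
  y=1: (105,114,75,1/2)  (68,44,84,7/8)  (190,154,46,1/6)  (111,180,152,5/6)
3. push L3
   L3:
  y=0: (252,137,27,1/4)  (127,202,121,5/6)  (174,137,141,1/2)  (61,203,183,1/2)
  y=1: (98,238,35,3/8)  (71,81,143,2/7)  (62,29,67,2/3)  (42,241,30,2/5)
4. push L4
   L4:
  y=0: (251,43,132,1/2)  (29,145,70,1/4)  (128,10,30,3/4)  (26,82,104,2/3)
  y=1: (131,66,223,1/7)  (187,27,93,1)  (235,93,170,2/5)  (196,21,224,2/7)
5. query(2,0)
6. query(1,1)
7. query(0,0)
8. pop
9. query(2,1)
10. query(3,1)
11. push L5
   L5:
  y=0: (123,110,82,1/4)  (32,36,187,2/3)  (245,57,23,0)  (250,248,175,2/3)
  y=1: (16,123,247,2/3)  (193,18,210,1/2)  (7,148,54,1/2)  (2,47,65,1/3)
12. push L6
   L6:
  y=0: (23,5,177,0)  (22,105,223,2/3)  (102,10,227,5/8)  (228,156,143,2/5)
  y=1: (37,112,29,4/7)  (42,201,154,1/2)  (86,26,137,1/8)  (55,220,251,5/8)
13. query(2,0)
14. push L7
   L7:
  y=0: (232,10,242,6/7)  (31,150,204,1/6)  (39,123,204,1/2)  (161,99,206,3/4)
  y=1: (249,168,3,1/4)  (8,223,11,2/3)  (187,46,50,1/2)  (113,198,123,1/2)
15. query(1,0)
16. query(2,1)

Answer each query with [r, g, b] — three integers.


(2,0) stack=L1,L2,L3,L4; from [0,0,0]:
L1 α=1/4: [19, 71/4, 81/2]
L2 α=1/2: [61, 231/8, 489/4]
L3 α=1/2: [235/2, 1327/16, 1053/8]
L4 α=3/4: [1003/8, 1807/64, 1773/32]
= [125, 28, 55]

query (1,1) [L1,L2,L3,L4] — begin 0,0,0
after L1 α=3/8: [237/4, 555/8, 123/4]
after L2 α=7/8: [2141/32, 3019/64, 2475/32]
after L3 α=2/7: [15249/224, 25463/448, 21527/224]
after L4 α=1: [187, 27, 93]
→ [187, 27, 93]

(0,0) stack=L1,L2,L3,L4; from [0,0,0]:
after L1 α=7/8: [21/4, 833/8, 189/8]
after L2 α=1/3: [323/6, 499/4, 295/4]
after L3 α=1/4: [827/8, 2045/16, 993/16]
after L4 α=1/2: [2835/16, 2733/32, 3105/32]
rounded: [177, 85, 97]

at x=2,y=1 over L1,L2,L3:
L1 α=7/8: [343/4, 126, 147/4]
L2 α=1/6: [825/8, 392/3, 919/24]
L3 α=2/3: [1817/24, 566/9, 4135/72]
→ [76, 63, 57]

(3,1) stack=L1,L2,L3; from [0,0,0]:
+L1 (α=3/7) → [84, 60, 15]
+L2 (α=5/6) → [213/2, 160, 775/6]
+L3 (α=2/5) → [807/10, 962/5, 179/2]
= [81, 192, 90]

at x=2,y=0 over L1,L2,L3,L5,L6:
+L1 (α=1/4) → [19, 71/4, 81/2]
+L2 (α=1/2) → [61, 231/8, 489/4]
+L3 (α=1/2) → [235/2, 1327/16, 1053/8]
+L5 (α=0) → [235/2, 1327/16, 1053/8]
+L6 (α=5/8) → [1725/16, 4781/128, 12239/64]
= [108, 37, 191]

at x=1,y=0 over L1,L2,L3,L5,L6,L7:
+L1 (α=3/4) → [303/4, 195/4, 153/2]
+L2 (α=2/3) → [149/4, 907/12, 685/6]
+L3 (α=5/6) → [2689/24, 13027/72, 4315/36]
+L5 (α=2/3) → [4225/72, 18211/216, 17779/108]
+L6 (α=2/3) → [7393/216, 63571/648, 65947/324]
+L7 (α=1/6) → [43661/1296, 415055/3888, 395831/1944]
→ [34, 107, 204]

at x=2,y=1 over L1,L2,L3,L5,L6,L7:
L1 α=7/8: [343/4, 126, 147/4]
L2 α=1/6: [825/8, 392/3, 919/24]
L3 α=2/3: [1817/24, 566/9, 4135/72]
L5 α=1/2: [1985/48, 949/9, 8023/144]
L6 α=1/8: [18023/384, 6877/72, 75889/1152]
L7 α=1/2: [89831/768, 10189/144, 133489/2304]
rounded: [117, 71, 58]


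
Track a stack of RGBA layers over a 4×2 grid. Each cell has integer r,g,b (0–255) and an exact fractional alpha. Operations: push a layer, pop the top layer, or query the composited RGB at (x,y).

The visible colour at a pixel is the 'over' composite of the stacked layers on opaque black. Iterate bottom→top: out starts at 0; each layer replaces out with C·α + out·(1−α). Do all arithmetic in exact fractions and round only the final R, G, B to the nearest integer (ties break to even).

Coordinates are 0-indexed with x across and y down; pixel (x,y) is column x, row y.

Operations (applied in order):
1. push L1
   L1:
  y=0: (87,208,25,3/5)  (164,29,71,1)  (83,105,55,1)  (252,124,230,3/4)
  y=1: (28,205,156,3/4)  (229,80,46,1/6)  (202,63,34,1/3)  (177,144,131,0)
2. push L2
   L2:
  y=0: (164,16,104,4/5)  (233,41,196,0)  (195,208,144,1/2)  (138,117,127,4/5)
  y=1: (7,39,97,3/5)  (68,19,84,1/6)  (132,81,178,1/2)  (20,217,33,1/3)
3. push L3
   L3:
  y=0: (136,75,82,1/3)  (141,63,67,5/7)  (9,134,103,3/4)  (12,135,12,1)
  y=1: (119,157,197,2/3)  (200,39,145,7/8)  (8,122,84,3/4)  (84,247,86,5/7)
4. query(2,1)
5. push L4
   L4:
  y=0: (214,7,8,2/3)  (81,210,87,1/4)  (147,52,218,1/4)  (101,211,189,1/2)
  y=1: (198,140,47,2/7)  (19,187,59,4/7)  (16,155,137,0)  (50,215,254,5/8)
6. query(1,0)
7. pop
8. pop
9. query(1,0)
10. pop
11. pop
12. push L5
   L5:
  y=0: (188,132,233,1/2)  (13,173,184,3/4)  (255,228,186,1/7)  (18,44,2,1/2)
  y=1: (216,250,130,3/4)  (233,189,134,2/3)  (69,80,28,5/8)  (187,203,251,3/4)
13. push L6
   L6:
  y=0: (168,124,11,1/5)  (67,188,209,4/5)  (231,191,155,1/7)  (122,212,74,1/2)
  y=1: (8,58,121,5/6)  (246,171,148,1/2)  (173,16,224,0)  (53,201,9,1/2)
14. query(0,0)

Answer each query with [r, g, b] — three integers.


at x=2,y=1 over L1,L2,L3:
after L1 α=1/3: [202/3, 21, 34/3]
after L2 α=1/2: [299/3, 51, 284/3]
after L3 α=3/4: [371/12, 417/4, 260/3]
= [31, 104, 87]

query (1,0) [L1,L2,L3,L4] — begin 0,0,0
after L1 α=1: [164, 29, 71]
after L2 α=0: [164, 29, 71]
after L3 α=5/7: [1033/7, 373/7, 477/7]
after L4 α=1/4: [1833/14, 2589/28, 510/7]
rounded: [131, 92, 73]

query (1,0) [L1,L2] — begin 0,0,0
after L1 α=1: [164, 29, 71]
after L2 α=0: [164, 29, 71]
→ [164, 29, 71]

at x=0,y=0 over L5,L6:
after L5 α=1/2: [94, 66, 233/2]
after L6 α=1/5: [544/5, 388/5, 477/5]
rounded: [109, 78, 95]


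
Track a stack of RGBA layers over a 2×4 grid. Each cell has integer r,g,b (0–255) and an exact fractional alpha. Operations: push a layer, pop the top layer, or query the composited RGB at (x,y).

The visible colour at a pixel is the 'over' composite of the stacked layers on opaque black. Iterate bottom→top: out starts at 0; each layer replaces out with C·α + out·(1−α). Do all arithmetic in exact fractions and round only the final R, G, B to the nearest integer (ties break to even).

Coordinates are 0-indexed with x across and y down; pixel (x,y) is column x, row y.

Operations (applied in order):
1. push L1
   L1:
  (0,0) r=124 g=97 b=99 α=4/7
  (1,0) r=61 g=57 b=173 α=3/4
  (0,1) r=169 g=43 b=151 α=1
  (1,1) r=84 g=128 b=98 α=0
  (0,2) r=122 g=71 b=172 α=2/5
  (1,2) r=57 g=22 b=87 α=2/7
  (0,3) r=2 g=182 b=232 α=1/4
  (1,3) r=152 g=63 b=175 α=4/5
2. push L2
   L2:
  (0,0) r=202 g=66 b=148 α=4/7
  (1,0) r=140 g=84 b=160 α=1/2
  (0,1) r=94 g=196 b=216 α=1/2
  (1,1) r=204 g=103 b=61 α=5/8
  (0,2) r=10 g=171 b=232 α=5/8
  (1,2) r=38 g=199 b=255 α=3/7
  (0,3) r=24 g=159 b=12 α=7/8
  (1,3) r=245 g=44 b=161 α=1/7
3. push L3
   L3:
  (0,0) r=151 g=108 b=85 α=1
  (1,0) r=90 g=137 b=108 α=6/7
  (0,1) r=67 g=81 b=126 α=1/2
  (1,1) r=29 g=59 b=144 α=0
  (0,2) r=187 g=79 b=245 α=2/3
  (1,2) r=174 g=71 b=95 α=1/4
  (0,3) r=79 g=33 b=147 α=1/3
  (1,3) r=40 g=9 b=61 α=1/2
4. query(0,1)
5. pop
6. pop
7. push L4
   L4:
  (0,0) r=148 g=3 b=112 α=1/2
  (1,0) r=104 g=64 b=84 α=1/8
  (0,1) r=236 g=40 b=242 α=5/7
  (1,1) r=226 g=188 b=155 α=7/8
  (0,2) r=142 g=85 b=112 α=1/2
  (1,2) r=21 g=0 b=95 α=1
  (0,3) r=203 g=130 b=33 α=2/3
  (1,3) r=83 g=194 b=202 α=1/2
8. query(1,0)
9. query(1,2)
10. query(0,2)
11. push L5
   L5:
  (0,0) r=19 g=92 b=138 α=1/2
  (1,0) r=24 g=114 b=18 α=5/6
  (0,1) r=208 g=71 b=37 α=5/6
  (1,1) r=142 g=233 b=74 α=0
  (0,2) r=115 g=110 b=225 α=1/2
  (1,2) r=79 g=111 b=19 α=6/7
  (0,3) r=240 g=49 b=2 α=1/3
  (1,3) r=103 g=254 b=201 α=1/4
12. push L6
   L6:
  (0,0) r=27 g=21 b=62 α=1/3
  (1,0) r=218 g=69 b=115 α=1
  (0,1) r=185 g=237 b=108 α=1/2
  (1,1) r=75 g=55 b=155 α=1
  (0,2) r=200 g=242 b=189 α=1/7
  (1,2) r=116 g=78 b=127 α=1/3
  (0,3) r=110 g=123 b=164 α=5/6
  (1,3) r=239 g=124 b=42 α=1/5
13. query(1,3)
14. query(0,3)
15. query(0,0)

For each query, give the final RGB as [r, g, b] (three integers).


query (0,1) [L1,L2,L3] — begin 0,0,0
+L1 (α=1) → [169, 43, 151]
+L2 (α=1/2) → [263/2, 239/2, 367/2]
+L3 (α=1/2) → [397/4, 401/4, 619/4]
→ [99, 100, 155]

query (1,0) [L1,L4] — begin 0,0,0
after L1 α=3/4: [183/4, 171/4, 519/4]
after L4 α=1/8: [1697/32, 1453/32, 3969/32]
rounded: [53, 45, 124]

(1,2) stack=L1,L4; from [0,0,0]:
after L1 α=2/7: [114/7, 44/7, 174/7]
after L4 α=1: [21, 0, 95]
→ [21, 0, 95]

(0,2) stack=L1,L4; from [0,0,0]:
+L1 (α=2/5) → [244/5, 142/5, 344/5]
+L4 (α=1/2) → [477/5, 567/10, 452/5]
→ [95, 57, 90]

(1,3) stack=L1,L4,L5,L6; from [0,0,0]:
L1 α=4/5: [608/5, 252/5, 140]
L4 α=1/2: [1023/10, 611/5, 171]
L5 α=1/4: [4099/40, 3103/20, 357/2]
L6 α=1/5: [6489/50, 3723/25, 756/5]
→ [130, 149, 151]

(0,3) stack=L1,L4,L5,L6; from [0,0,0]:
+L1 (α=1/4) → [1/2, 91/2, 58]
+L4 (α=2/3) → [271/2, 611/6, 124/3]
+L5 (α=1/3) → [511/3, 758/9, 254/9]
+L6 (α=5/6) → [2161/18, 6293/54, 3817/27]
rounded: [120, 117, 141]

query (0,0) [L1,L4,L5,L6] — begin 0,0,0
+L1 (α=4/7) → [496/7, 388/7, 396/7]
+L4 (α=1/2) → [766/7, 409/14, 590/7]
+L5 (α=1/2) → [899/14, 1697/28, 778/7]
+L6 (α=1/3) → [1088/21, 1991/42, 1990/21]
rounded: [52, 47, 95]


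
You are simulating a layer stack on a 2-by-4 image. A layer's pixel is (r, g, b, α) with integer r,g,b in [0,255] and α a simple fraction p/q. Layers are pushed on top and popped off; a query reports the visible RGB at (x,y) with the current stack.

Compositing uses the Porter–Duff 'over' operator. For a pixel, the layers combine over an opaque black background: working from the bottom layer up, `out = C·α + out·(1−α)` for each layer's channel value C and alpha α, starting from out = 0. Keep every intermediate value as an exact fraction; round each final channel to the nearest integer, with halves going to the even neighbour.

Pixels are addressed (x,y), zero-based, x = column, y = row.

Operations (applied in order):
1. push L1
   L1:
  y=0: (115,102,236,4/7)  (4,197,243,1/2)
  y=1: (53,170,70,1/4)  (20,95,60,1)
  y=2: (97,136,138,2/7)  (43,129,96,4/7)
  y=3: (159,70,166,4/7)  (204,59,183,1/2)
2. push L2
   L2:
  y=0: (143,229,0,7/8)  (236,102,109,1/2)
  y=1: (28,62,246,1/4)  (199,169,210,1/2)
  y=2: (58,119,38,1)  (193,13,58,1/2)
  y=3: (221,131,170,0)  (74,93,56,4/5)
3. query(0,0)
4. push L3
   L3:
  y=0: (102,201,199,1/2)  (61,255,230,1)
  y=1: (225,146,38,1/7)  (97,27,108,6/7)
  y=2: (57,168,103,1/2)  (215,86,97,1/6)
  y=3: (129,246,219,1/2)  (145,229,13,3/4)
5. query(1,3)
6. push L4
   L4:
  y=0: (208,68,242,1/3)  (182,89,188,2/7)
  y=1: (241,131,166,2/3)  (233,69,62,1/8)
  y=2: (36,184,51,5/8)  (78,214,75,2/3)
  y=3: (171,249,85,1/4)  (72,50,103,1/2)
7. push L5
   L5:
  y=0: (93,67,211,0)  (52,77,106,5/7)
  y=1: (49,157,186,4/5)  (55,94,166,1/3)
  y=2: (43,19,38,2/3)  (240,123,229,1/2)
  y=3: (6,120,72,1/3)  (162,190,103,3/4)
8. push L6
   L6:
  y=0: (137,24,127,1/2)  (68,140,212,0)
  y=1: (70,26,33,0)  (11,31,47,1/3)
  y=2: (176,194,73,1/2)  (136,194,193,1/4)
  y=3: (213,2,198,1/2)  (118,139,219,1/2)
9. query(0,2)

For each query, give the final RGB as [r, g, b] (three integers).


at x=0,y=0 over L1,L2:
+L1 (α=4/7) → [460/7, 408/7, 944/7]
+L2 (α=7/8) → [7467/56, 11629/56, 118/7]
rounded: [133, 208, 17]

(1,3) stack=L1,L2,L3; from [0,0,0]:
+L1 (α=1/2) → [102, 59/2, 183/2]
+L2 (α=4/5) → [398/5, 803/10, 631/10]
+L3 (α=3/4) → [2573/20, 7673/40, 1021/40]
rounded: [129, 192, 26]

query (0,2) [L1,L2,L3,L4,L5,L6] — begin 0,0,0
after L1 α=2/7: [194/7, 272/7, 276/7]
after L2 α=1: [58, 119, 38]
after L3 α=1/2: [115/2, 287/2, 141/2]
after L4 α=5/8: [705/16, 2701/16, 933/16]
after L5 α=2/3: [2081/48, 1103/16, 2149/48]
after L6 α=1/2: [10529/96, 4207/32, 5653/96]
→ [110, 131, 59]


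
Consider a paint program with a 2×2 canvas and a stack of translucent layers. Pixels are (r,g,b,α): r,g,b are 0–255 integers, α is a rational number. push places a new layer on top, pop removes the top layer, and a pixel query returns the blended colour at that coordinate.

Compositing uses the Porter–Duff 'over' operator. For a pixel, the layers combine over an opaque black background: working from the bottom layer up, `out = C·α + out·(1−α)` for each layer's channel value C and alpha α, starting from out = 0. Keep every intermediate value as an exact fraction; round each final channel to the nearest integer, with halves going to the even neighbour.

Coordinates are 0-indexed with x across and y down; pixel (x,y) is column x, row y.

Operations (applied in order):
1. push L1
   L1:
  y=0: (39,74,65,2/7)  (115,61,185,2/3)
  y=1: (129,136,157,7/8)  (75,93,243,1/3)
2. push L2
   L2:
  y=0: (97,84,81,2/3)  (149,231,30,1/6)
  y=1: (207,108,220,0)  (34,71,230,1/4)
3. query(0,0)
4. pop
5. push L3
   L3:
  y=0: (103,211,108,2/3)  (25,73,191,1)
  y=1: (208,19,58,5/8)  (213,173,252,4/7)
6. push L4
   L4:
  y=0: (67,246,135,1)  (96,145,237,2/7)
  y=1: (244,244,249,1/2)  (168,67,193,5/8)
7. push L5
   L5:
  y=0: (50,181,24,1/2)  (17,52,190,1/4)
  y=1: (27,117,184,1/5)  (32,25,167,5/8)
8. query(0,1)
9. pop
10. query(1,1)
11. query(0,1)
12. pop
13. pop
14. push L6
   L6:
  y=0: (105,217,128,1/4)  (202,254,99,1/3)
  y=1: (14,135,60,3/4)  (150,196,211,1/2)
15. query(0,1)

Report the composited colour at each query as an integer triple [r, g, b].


(0,0) stack=L1,L2; from [0,0,0]:
+L1 (α=2/7) → [78/7, 148/7, 130/7]
+L2 (α=2/3) → [1436/21, 1324/21, 1264/21]
→ [68, 63, 60]

at x=0,y=1 over L1,L3,L4,L5:
+L1 (α=7/8) → [903/8, 119, 1099/8]
+L3 (α=5/8) → [11029/64, 113/2, 5617/64]
+L4 (α=1/2) → [26645/128, 601/4, 21553/128]
+L5 (α=1/5) → [27509/160, 718/5, 27441/160]
→ [172, 144, 172]

(1,1) stack=L1,L3,L4; from [0,0,0]:
L1 α=1/3: [25, 31, 81]
L3 α=4/7: [927/7, 785/7, 1251/7]
L4 α=5/8: [8661/56, 1175/14, 2627/14]
rounded: [155, 84, 188]

(0,1) stack=L1,L3,L4; from [0,0,0]:
L1 α=7/8: [903/8, 119, 1099/8]
L3 α=5/8: [11029/64, 113/2, 5617/64]
L4 α=1/2: [26645/128, 601/4, 21553/128]
→ [208, 150, 168]

(0,1) stack=L1,L6; from [0,0,0]:
+L1 (α=7/8) → [903/8, 119, 1099/8]
+L6 (α=3/4) → [1239/32, 131, 2539/32]
→ [39, 131, 79]


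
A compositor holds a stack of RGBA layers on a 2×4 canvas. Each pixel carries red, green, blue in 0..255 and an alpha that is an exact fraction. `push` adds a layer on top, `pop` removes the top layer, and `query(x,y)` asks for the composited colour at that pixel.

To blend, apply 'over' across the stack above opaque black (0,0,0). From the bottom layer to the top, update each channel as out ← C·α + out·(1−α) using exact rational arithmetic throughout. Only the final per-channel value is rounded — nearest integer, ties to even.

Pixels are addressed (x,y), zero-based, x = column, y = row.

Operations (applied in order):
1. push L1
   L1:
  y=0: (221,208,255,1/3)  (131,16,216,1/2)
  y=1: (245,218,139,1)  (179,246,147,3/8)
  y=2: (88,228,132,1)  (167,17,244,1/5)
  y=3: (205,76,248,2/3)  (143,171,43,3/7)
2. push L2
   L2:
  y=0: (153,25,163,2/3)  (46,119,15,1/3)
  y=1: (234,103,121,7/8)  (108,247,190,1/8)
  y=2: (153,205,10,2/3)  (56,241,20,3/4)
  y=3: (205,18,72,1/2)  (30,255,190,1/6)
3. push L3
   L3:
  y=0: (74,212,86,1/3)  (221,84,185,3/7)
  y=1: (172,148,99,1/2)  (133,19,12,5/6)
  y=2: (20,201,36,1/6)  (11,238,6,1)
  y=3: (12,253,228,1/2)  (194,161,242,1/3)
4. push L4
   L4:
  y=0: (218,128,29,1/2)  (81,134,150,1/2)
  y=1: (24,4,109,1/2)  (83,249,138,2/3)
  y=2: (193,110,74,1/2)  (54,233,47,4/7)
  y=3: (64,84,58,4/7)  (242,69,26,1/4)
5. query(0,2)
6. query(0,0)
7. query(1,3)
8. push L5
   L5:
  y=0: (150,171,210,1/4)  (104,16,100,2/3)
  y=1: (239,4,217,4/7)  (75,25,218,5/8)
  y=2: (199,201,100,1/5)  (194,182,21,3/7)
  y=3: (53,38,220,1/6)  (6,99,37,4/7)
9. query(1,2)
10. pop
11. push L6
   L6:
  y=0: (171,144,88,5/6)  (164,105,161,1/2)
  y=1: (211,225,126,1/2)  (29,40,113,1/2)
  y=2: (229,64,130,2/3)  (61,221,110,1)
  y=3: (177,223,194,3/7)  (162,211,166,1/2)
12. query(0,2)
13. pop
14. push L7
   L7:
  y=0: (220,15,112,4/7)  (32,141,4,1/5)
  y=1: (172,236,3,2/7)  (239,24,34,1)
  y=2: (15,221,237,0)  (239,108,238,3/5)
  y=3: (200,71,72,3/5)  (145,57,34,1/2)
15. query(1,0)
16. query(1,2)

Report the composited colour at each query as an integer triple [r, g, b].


(0,2) stack=L1,L2,L3,L4; from [0,0,0]:
+L1 (α=1) → [88, 228, 132]
+L2 (α=2/3) → [394/3, 638/3, 152/3]
+L3 (α=1/6) → [1015/9, 3793/18, 434/9]
+L4 (α=1/2) → [1376/9, 5773/36, 550/9]
→ [153, 160, 61]

at x=0,y=0 over L1,L2,L3,L4:
L1 α=1/3: [221/3, 208/3, 85]
L2 α=2/3: [1139/9, 358/9, 137]
L3 α=1/3: [2944/27, 2624/27, 120]
L4 α=1/2: [4415/27, 3040/27, 149/2]
= [164, 113, 74]

at x=1,y=3 over L1,L2,L3,L4:
after L1 α=3/7: [429/7, 513/7, 129/7]
after L2 α=1/6: [785/14, 725/7, 1975/42]
after L3 α=1/3: [2143/21, 859/7, 7057/63]
after L4 α=1/4: [3837/28, 765/7, 7603/84]
rounded: [137, 109, 91]

query (1,2) [L1,L2,L3,L4,L5] — begin 0,0,0
after L1 α=1/5: [167/5, 17/5, 244/5]
after L2 α=3/4: [1007/20, 908/5, 136/5]
after L3 α=1: [11, 238, 6]
after L4 α=4/7: [249/7, 1646/7, 206/7]
after L5 α=3/7: [5070/49, 10406/49, 1265/49]
rounded: [103, 212, 26]

at x=0,y=2 over L1,L2,L3,L4,L6:
+L1 (α=1) → [88, 228, 132]
+L2 (α=2/3) → [394/3, 638/3, 152/3]
+L3 (α=1/6) → [1015/9, 3793/18, 434/9]
+L4 (α=1/2) → [1376/9, 5773/36, 550/9]
+L6 (α=2/3) → [5498/27, 10381/108, 2890/27]
rounded: [204, 96, 107]

at x=1,y=0 over L1,L2,L3,L4,L7:
after L1 α=1/2: [131/2, 8, 108]
after L2 α=1/3: [59, 45, 77]
after L3 α=3/7: [899/7, 432/7, 863/7]
after L4 α=1/2: [733/7, 685/7, 1913/14]
after L7 α=1/5: [3156/35, 3727/35, 3854/35]
→ [90, 106, 110]

at x=1,y=2 over L1,L2,L3,L4,L7:
L1 α=1/5: [167/5, 17/5, 244/5]
L2 α=3/4: [1007/20, 908/5, 136/5]
L3 α=1: [11, 238, 6]
L4 α=4/7: [249/7, 1646/7, 206/7]
L7 α=3/5: [5517/35, 1112/7, 1082/7]
→ [158, 159, 155]
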